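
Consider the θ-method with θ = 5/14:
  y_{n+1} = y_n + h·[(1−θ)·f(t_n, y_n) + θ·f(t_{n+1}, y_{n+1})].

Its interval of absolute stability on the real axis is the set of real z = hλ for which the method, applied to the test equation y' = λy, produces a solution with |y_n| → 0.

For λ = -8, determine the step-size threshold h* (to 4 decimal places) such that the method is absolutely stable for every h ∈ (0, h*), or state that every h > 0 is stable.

(-7.0000,0); λ=-8 ⇒ h* = (7)/8 = 0.8750.

Set f=λy, z=hλ:
  y_{n+1} = y_n + z·[9/14·y_n + 5/14·y_{n+1}] ⇒ (1 − 5/14z)y_{n+1} = (1 + 9/14z)y_n
  R(z) = (1 + 9/14z)/(1 − 5/14z).

Boundary: |R(x)|=1, x<0.
x=-1.79: |R|=0.0919
R=−1: 1+9/14x = −1+5/14x ⇒ -2/7x=2 ⇒ x=2/(-2/7)=-7.0000
Confirm numerically:
  x=-6.164: |R|=0.92539 <1
  x=-3.958: |R|=0.63989 <1
  x=-3.666: |R|=0.58750 <1
  x=-3.318: |R|=0.51854 <1
  x=-7.477: |R|=1.03713 >1
  x=-7.388: |R|=1.03047 >1
  x=-7.076: |R|=1.00616 >1
Interval (-7.0000, 0).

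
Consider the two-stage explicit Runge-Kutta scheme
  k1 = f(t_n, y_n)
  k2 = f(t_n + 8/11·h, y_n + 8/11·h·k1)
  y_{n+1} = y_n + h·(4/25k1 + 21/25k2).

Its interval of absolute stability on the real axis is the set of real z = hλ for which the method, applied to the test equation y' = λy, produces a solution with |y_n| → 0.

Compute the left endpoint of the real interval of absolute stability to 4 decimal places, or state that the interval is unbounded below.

z* = -1.6369.

On y'=λy, z=hλ:
  k1=λy_n ⇒ h·k1=z·y_n;  k2=λ(1+8/11z)y_n ⇒ h·k2=z(1+8/11z)y_n
  y_{n+1}/y_n = 1 + 4/25z + 21/25z(1+8/11z) = 1 + z + 168/275z²
  so R(z) = 1 + z + 168/275z².

Need |R(x)|<1, x<0.
x=-0.39: |R|=0.7029
R=1: x+168/275x²=0 ⇒ x=−275/168=-1.6369; min R=1−1/(4·168/275)=0.5908>−1
Confirm numerically:
  x=-1.502: |R|=0.87621 <1
  x=-1.463: |R|=0.84457 <1
  x=-0.822: |R|=0.59078 <1
  x=-1.943: |R|=1.36333 >1
  x=-1.913: |R|=1.32266 >1
  x=-1.770: |R|=1.14392 >1
So |R|<1 on (-1.6369, 0).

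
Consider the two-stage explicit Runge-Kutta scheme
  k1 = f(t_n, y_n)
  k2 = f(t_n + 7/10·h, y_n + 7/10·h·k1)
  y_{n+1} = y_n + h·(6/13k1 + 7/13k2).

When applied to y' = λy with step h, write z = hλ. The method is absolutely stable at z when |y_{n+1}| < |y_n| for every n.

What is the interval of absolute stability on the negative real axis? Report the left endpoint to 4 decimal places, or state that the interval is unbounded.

Test eqn y'=λy, z=hλ:
  k1=λy_n ⇒ h·k1=z·y_n;  k2=λ(1+7/10z)y_n ⇒ h·k2=z(1+7/10z)y_n
  y_{n+1}/y_n = 1 + 6/13z + 7/13z(1+7/10z) = 1 + z + 49/130z²
  R(z) = 1 + z + 49/130z².

Boundary: |R(x)|=1, x<0.
x=-1.79: |R|=0.4177
R=1: x+49/130x²=0 ⇒ x=−130/49=-2.6531; min R=1−1/(4·49/130)=0.3367>−1
Confirm numerically:
  x=-2.269: |R|=0.67154 <1
  x=-2.263: |R|=0.66729 <1
  x=-2.184: |R|=0.61387 <1
  x=-3.116: |R|=1.54372 >1
  x=-3.104: |R|=1.52758 >1
  x=-2.676: |R|=1.02314 >1
So |R|<1 on (-2.6531, 0).

(-2.6531, 0).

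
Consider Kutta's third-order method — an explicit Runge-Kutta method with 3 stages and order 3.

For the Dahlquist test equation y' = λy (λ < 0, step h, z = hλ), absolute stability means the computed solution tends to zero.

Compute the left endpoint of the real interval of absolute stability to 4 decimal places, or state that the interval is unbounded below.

Set f=λy, z=hλ:
  order 3, 3-stage ⇒ R(z)=1+z+z^2/2+z^3/6
  (e.g. R(-1.29)=0.18427, |R|=0.18427)

Need |R(x)|<1, x<0.
x=-1.29: |R|=0.1843
|R(-2.61)|=1.1672 |R(-2.3)|=0.6828 |R(-0.55)|=0.5735
Bisect:
  x_lo=-3.1311 |R|=2.3454  x_hi=-0.2826 |R|=0.7536
  mid=-1.70685 |R|=0.07895 →hi
  mid=-2.41898 |R|=0.85235 →hi
  mid=-2.77505 |R|=1.48633 →lo
  mid=-2.59702 |R|=1.14403 →lo
  mid=-2.50800 |R|=0.99221 →hi
  mid=-2.55251 |R|=1.06658 →lo
  mid=-2.53025 |R|=1.02902 →lo
  mid=-2.51913 |R|=1.01052 →lo
  ...
  [-2.51287,-2.51269] ⇒ x*=-2.5127
So |R|<1 on (-2.5127, 0).

left endpoint -2.5127.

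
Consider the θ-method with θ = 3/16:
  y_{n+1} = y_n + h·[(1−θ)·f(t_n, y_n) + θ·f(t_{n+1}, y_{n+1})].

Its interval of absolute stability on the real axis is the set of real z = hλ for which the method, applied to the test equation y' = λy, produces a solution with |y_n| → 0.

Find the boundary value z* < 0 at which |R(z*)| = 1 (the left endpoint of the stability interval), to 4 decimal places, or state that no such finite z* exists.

left endpoint -3.2000.

With y'=λy (z=hλ):
  y_{n+1} = y_n + z·[13/16·y_n + 3/16·y_{n+1}] ⇒ (1 − 3/16z)y_{n+1} = (1 + 13/16z)y_n
  Hence R(z) = (1 + 13/16z)/(1 − 3/16z).

Find x<0 with |R(x)|<1.
x=-1.72: |R|=0.3006
R=−1: 1+13/16x = −1+3/16x ⇒ -5/8x=2 ⇒ x=2/(-5/8)=-3.2000
Confirm numerically:
  x=-2.894: |R|=0.87602 <1
  x=-2.519: |R|=0.71091 <1
  x=-1.838: |R|=0.36692 <1
  x=-1.617: |R|=0.24080 <1
  x=-3.786: |R|=1.21420 >1
  x=-3.636: |R|=1.16203 >1
  x=-3.594: |R|=1.14711 >1
Stable set (-3.2000, 0).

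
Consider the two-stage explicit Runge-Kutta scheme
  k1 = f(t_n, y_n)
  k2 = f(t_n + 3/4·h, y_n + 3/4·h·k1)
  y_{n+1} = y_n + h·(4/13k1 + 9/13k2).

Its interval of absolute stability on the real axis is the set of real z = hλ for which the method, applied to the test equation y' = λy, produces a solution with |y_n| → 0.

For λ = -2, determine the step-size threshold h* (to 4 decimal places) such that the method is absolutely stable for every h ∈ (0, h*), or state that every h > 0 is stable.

On y'=λy, z=hλ:
  k1=λy_n ⇒ h·k1=z·y_n;  k2=λ(1+3/4z)y_n ⇒ h·k2=z(1+3/4z)y_n
  y_{n+1}/y_n = 1 + 4/13z + 9/13z(1+3/4z) = 1 + z + 27/52z²
  ⇒ R(z) = 1 + z + 27/52z².

Need |R(x)|<1, x<0.
x=-0.56: |R|=0.6028
R=1: x+27/52x²=0 ⇒ x=−52/27=-1.9259; min R=1−1/(4·27/52)=0.5185>−1
Confirm numerically:
  x=-1.885: |R|=0.95994 <1
  x=-1.844: |R|=0.92156 <1
  x=-1.457: |R|=0.64525 <1
  x=-2.429: |R|=1.63448 >1
  x=-2.329: |R|=1.48743 >1
  x=-1.977: |R|=1.05243 >1
Stable set (-1.9259, 0).

(-1.9259,0); λ=-2 ⇒ h* = (52/27)/2 = 0.9630.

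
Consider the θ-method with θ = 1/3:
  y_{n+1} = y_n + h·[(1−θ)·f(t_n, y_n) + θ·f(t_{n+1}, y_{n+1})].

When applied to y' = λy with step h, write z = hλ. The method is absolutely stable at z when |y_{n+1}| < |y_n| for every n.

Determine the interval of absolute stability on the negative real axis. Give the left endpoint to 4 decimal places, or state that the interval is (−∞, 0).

Test eqn y'=λy, z=hλ:
  y_{n+1} = y_n + z·[2/3·y_n + 1/3·y_{n+1}] ⇒ (1 − 1/3z)y_{n+1} = (1 + 2/3z)y_n
  Hence R(z) = (1 + 2/3z)/(1 − 1/3z).

Find x<0 with |R(x)|<1.
x=-0.98: |R|=0.2613
R=−1: 1+2/3x = −1+1/3x ⇒ -1/3x=2 ⇒ x=2/(-1/3)=-6.0000
Confirm numerically:
  x=-5.746: |R|=0.97096 <1
  x=-3.888: |R|=0.69338 <1
  x=-2.746: |R|=0.43369 <1
  x=-6.555: |R|=1.05808 >1
  x=-6.398: |R|=1.04235 >1
Stable set (-6.0000, 0).

(-6.0000, 0).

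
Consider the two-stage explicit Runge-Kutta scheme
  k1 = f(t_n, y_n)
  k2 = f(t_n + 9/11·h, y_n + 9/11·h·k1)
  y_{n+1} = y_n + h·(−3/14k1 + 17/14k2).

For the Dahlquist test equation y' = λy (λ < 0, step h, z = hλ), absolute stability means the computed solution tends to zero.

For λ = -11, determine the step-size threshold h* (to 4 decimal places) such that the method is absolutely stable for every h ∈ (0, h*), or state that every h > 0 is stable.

Test eqn y'=λy, z=hλ:
  k1=λy_n ⇒ h·k1=z·y_n;  k2=λ(1+9/11z)y_n ⇒ h·k2=z(1+9/11z)y_n
  y_{n+1}/y_n = 1 − 3/14z + 17/14z(1+9/11z) = 1 + z + 153/154z²
  R(z) = 1 + z + 153/154z².

Boundary: |R(x)|=1, x<0.
x=-0.56: |R|=0.7516
R=1: x+153/154x²=0 ⇒ x=−154/153=-1.0065; min R=1−1/(4·153/154)=0.7484>−1
Confirm numerically:
  x=-0.910: |R|=0.91272 <1
  x=-0.559: |R|=0.75145 <1
  x=-0.488: |R|=0.74860 <1
  x=-0.468: |R|=0.74960 <1
  x=-1.330: |R|=1.42741 >1
  x=-1.157: |R|=1.17296 >1
  x=-1.099: |R|=1.10096 >1
So |R|<1 on (-1.0065, 0).

(-1.0065,0); λ=-11 ⇒ h* = (154/153)/11 = 0.0915.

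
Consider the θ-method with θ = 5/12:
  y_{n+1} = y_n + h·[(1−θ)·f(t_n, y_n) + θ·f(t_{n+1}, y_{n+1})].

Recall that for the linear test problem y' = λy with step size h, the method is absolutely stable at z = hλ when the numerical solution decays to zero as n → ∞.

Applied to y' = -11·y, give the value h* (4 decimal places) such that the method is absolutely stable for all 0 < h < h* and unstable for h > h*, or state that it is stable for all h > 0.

(-12.0000,0); λ=-11 ⇒ h* = (12)/11 = 1.0909.

With y'=λy (z=hλ):
  y_{n+1} = y_n + z·[7/12·y_n + 5/12·y_{n+1}] ⇒ (1 − 5/12z)y_{n+1} = (1 + 7/12z)y_n
  ⇒ R(z) = (1 + 7/12z)/(1 − 5/12z).

Find x<0 with |R(x)|<1.
x=-1.49: |R|=0.0807
R=−1: 1+7/12x = −1+5/12x ⇒ -1/6x=2 ⇒ x=2/(-1/6)=-12.0000
Confirm numerically:
  x=-10.850: |R|=0.96528 <1
  x=-10.342: |R|=0.94795 <1
  x=-8.915: |R|=0.89094 <1
  x=-12.381: |R|=1.01031 >1
  x=-12.352: |R|=1.00954 >1
Interval (-12.0000, 0).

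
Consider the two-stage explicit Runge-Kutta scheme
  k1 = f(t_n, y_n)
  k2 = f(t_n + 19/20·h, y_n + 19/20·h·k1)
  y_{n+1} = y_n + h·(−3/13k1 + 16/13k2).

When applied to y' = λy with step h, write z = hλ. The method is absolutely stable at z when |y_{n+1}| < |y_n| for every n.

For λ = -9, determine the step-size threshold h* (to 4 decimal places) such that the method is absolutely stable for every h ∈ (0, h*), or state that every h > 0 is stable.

With y'=λy (z=hλ):
  k1=λy_n ⇒ h·k1=z·y_n;  k2=λ(1+19/20z)y_n ⇒ h·k2=z(1+19/20z)y_n
  y_{n+1}/y_n = 1 − 3/13z + 16/13z(1+19/20z) = 1 + z + 76/65z²
  ⇒ R(z) = 1 + z + 76/65z².

Solve |R(x)|<1 on ℝ⁻.
x=-1.42: |R|=1.9376
R=1: x+76/65x²=0 ⇒ x=−65/76=-0.8553; min R=1−1/(4·76/65)=0.7862>−1
Confirm numerically:
  x=-0.678: |R|=0.85948 <1
  x=-0.639: |R|=0.83842 <1
  x=-0.610: |R|=0.82507 <1
  x=-0.910: |R|=1.05824 >1
  x=-0.877: |R|=1.02229 >1
So |R|<1 on (-0.8553, 0).

(-0.8553,0); λ=-9 ⇒ h* = (65/76)/9 = 0.0950.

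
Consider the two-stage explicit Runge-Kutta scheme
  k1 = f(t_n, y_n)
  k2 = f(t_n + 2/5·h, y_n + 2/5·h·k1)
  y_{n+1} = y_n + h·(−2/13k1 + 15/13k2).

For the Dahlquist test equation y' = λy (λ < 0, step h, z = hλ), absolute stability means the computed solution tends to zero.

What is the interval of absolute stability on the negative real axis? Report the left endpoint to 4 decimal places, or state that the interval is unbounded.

Set f=λy, z=hλ:
  k1=λy_n ⇒ h·k1=z·y_n;  k2=λ(1+2/5z)y_n ⇒ h·k2=z(1+2/5z)y_n
  y_{n+1}/y_n = 1 − 2/13z + 15/13z(1+2/5z) = 1 + z + 6/13z²
  R(z) = 1 + z + 6/13z².

Find x<0 with |R(x)|<1.
x=-0.45: |R|=0.6435
R=1: x+6/13x²=0 ⇒ x=−13/6=-2.1667; min R=1−1/(4·6/13)=0.4583>−1
Confirm numerically:
  x=-1.411: |R|=0.50789 <1
  x=-1.277: |R|=0.47564 <1
  x=-1.214: |R|=0.46621 <1
  x=-1.201: |R|=0.46472 <1
  x=-2.639: |R|=1.57530 >1
  x=-2.441: |R|=1.30907 >1
  x=-2.428: |R|=1.29285 >1
So |R|<1 on (-2.1667, 0).

(-2.1667, 0).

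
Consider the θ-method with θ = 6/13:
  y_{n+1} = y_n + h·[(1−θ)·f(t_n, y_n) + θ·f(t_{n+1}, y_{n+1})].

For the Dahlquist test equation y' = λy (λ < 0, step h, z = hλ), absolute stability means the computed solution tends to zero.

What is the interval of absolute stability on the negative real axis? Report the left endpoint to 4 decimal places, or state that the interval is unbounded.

(-26.0000, 0).

On y'=λy, z=hλ:
  y_{n+1} = y_n + z·[7/13·y_n + 6/13·y_{n+1}] ⇒ (1 − 6/13z)y_{n+1} = (1 + 7/13z)y_n
  ⇒ R(z) = (1 + 7/13z)/(1 − 6/13z).

Find x<0 with |R(x)|<1.
x=-0.42: |R|=0.6482
R=−1: 1+7/13x = −1+6/13x ⇒ -1/13x=2 ⇒ x=2/(-1/13)=-26.0000
Confirm numerically:
  x=-25.293: |R|=0.99571 <1
  x=-23.388: |R|=0.98296 <1
  x=-20.723: |R|=0.96158 <1
  x=-14.951: |R|=0.89242 <1
  x=-26.243: |R|=1.00143 >1
  x=-26.117: |R|=1.00069 >1
Stable set (-26.0000, 0).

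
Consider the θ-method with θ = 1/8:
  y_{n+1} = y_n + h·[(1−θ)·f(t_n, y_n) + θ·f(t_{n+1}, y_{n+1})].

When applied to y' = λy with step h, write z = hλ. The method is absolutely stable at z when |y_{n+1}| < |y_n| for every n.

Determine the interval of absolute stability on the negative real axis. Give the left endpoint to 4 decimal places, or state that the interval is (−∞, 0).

On y'=λy, z=hλ:
  y_{n+1} = y_n + z·[7/8·y_n + 1/8·y_{n+1}] ⇒ (1 − 1/8z)y_{n+1} = (1 + 7/8z)y_n
  ⇒ R(z) = (1 + 7/8z)/(1 − 1/8z).

Find x<0 with |R(x)|<1.
x=-1.58: |R|=0.3194
R=−1: 1+7/8x = −1+1/8x ⇒ -3/4x=2 ⇒ x=2/(-3/4)=-2.6667
Confirm numerically:
  x=-2.537: |R|=0.92616 <1
  x=-2.395: |R|=0.84319 <1
  x=-1.722: |R|=0.41699 <1
  x=-3.166: |R|=1.26831 >1
  x=-2.915: |R|=1.13651 >1
  x=-2.888: |R|=1.12197 >1
So |R|<1 on (-2.6667, 0).

z∈(-2.6667,0).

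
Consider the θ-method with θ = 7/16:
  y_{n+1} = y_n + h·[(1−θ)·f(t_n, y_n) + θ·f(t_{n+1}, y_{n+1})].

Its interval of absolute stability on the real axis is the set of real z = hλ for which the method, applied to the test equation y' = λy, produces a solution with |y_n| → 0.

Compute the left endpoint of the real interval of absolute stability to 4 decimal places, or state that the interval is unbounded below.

z* = -16.0000.

Test eqn y'=λy, z=hλ:
  y_{n+1} = y_n + z·[9/16·y_n + 7/16·y_{n+1}] ⇒ (1 − 7/16z)y_{n+1} = (1 + 9/16z)y_n
  ⇒ R(z) = (1 + 9/16z)/(1 − 7/16z).

Need |R(x)|<1, x<0.
x=-1.63: |R|=0.0485
R=−1: 1+9/16x = −1+7/16x ⇒ -1/8x=2 ⇒ x=2/(-1/8)=-16.0000
Confirm numerically:
  x=-14.542: |R|=0.97524 <1
  x=-12.748: |R|=0.93820 <1
  x=-11.296: |R|=0.90104 <1
  x=-6.639: |R|=0.70032 <1
  x=-16.442: |R|=1.00674 >1
  x=-16.306: |R|=1.00470 >1
  x=-16.135: |R|=1.00209 >1
Stable set (-16.0000, 0).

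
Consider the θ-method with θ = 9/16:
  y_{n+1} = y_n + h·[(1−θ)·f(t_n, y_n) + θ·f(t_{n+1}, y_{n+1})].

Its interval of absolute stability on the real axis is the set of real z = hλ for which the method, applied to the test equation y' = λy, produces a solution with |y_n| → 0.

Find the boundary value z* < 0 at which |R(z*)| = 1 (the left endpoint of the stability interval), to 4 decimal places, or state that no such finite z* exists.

interval (−∞, 0).

Set f=λy, z=hλ:
  y_{n+1} = y_n + z·[7/16·y_n + 9/16·y_{n+1}] ⇒ (1 − 9/16z)y_{n+1} = (1 + 7/16z)y_n
  ⇒ R(z) = (1 + 7/16z)/(1 − 9/16z).

Find x<0 with |R(x)|<1.
x=-0.81: |R|=0.4435
x=-2: |R|=0.0588
x=-10: |R|=0.5094
x=-100: |R|=0.7467
θ=9/16≥1/2 ⇒ |1+7/16x|<|1−9/16x| ∀x<0 ⇒ unbounded interval.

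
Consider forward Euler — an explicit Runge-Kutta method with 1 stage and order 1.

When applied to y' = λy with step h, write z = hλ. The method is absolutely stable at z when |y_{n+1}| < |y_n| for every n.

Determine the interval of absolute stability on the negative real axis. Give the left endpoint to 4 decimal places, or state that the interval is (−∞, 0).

Test eqn y'=λy, z=hλ:
  order 1, 1-stage ⇒ R(z)=1+z
  (e.g. R(-1.29)=-0.29000, |R|=0.29000)

Need |R(x)|<1, x<0.
x=-1.29: |R|=0.2900
|R(-2.13)|=1.1300 |R(-2)|=1.0000 |R(-1.64)|=0.6400
Bisect:
  x_lo=-2.5385 |R|=1.5385  x_hi=-0.0562 |R|=0.9438
  mid=-1.29733 |R|=0.29733 →hi
  mid=-1.91789 |R|=0.91789 →hi
  mid=-2.22818 |R|=1.22818 →lo
  mid=-2.07304 |R|=1.07304 →lo
  mid=-1.99546 |R|=0.99546 →hi
  mid=-2.03425 |R|=1.03425 →lo
  mid=-2.01486 |R|=1.01486 →lo
  mid=-2.00516 |R|=1.00516 →lo
  ...
  [-2.00001,-1.99986] ⇒ x*=-2.0000
Stable set (-2.0000, 0).

(-2.0000, 0).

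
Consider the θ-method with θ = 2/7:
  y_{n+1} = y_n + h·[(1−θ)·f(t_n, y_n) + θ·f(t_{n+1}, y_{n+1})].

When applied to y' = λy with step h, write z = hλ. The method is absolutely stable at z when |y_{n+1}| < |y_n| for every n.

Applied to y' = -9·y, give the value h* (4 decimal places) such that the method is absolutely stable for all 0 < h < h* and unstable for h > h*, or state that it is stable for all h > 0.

On y'=λy, z=hλ:
  y_{n+1} = y_n + z·[5/7·y_n + 2/7·y_{n+1}] ⇒ (1 − 2/7z)y_{n+1} = (1 + 5/7z)y_n
  so R(z) = (1 + 5/7z)/(1 − 2/7z).

Solve |R(x)|<1 on ℝ⁻.
x=-0.56: |R|=0.5172
R=−1: 1+5/7x = −1+2/7x ⇒ -3/7x=2 ⇒ x=2/(-3/7)=-4.6667
Confirm numerically:
  x=-4.520: |R|=0.97257 <1
  x=-4.002: |R|=0.86710 <1
  x=-3.400: |R|=0.72464 <1
  x=-2.289: |R|=0.38392 <1
  x=-4.917: |R|=1.04461 >1
  x=-4.852: |R|=1.03329 >1
  x=-4.780: |R|=1.02053 >1
So |R|<1 on (-4.6667, 0).

(-4.6667,0); λ=-9 ⇒ h* = (14/3)/9 = 0.5185.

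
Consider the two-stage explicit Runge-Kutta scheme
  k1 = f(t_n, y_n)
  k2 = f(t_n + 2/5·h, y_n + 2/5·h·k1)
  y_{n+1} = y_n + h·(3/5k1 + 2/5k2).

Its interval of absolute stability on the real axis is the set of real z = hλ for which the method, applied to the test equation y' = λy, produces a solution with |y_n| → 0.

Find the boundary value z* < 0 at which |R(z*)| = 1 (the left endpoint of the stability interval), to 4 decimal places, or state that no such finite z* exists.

Set f=λy, z=hλ:
  k1=λy_n ⇒ h·k1=z·y_n;  k2=λ(1+2/5z)y_n ⇒ h·k2=z(1+2/5z)y_n
  y_{n+1}/y_n = 1 + 3/5z + 2/5z(1+2/5z) = 1 + z + 4/25z²
  ⇒ R(z) = 1 + z + 4/25z².

Need |R(x)|<1, x<0.
x=-1.59: |R|=0.1855
R=1: x+4/25x²=0 ⇒ x=−25/4=-6.2500; min R=1−1/(4·4/25)=-0.5625>−1
Confirm numerically:
  x=-4.825: |R|=0.10010 <1
  x=-3.870: |R|=0.47370 <1
  x=-3.576: |R|=0.52996 <1
  x=-3.002: |R|=0.56008 <1
  x=-6.733: |R|=1.52033 >1
  x=-6.568: |R|=1.33418 >1
So |R|<1 on (-6.2500, 0).

z* = -6.2500.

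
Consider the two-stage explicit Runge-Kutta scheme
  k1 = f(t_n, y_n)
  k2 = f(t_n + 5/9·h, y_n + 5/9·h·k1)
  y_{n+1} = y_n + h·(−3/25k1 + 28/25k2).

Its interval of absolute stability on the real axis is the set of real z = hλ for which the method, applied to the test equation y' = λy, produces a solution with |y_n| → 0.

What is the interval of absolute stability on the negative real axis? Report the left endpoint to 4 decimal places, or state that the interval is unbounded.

(-1.6071, 0).

On y'=λy, z=hλ:
  k1=λy_n ⇒ h·k1=z·y_n;  k2=λ(1+5/9z)y_n ⇒ h·k2=z(1+5/9z)y_n
  y_{n+1}/y_n = 1 − 3/25z + 28/25z(1+5/9z) = 1 + z + 28/45z²
  ⇒ R(z) = 1 + z + 28/45z².

Boundary: |R(x)|=1, x<0.
x=-1.5: |R|=0.9000
R=1: x+28/45x²=0 ⇒ x=−45/28=-1.6071; min R=1−1/(4·28/45)=0.5982>−1
Confirm numerically:
  x=-1.408: |R|=0.82553 <1
  x=-1.106: |R|=0.65512 <1
  x=-0.784: |R|=0.59845 <1
  x=-2.089: |R|=1.62633 >1
  x=-1.858: |R|=1.29001 >1
  x=-1.637: |R|=1.03041 >1
Stable set (-1.6071, 0).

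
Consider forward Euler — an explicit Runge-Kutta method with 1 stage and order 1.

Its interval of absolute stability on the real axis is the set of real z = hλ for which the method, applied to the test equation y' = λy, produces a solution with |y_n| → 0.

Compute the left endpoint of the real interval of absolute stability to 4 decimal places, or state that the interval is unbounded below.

Test eqn y'=λy, z=hλ:
  order 1, 1-stage ⇒ R(z)=1+z
  (e.g. R(-0.86)=0.14000, |R|=0.14000)

Find x<0 with |R(x)|<1.
x=-0.86: |R|=0.1400
|R(-2.22)|=1.2200 |R(-1.86)|=0.8600 |R(-1.03)|=0.0300
Bisect:
  x_lo=-2.8057 |R|=1.8057  x_hi=-0.0518 |R|=0.9482
  mid=-1.42872 |R|=0.42872 →hi
  mid=-2.11720 |R|=1.11720 →lo
  mid=-1.77296 |R|=0.77296 →hi
  mid=-1.94508 |R|=0.94508 →hi
  mid=-2.03114 |R|=1.03114 →lo
  mid=-1.98811 |R|=0.98811 →hi
  mid=-2.00963 |R|=1.00963 →lo
  mid=-1.99887 |R|=0.99887 →hi
  ...
  [-2.00004,-1.99988] ⇒ x*=-2.0000
So |R|<1 on (-2.0000, 0).

left endpoint -2.0000.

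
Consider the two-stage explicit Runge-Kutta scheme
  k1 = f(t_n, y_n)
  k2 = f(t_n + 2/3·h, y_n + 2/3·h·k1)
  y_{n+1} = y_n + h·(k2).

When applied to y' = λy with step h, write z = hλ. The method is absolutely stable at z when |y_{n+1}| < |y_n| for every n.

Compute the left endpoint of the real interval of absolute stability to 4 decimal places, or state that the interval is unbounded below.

On y'=λy, z=hλ:
  k1=λy_n ⇒ h·k1=z·y_n;  k2=λ(1+2/3z)y_n ⇒ h·k2=z(1+2/3z)y_n
  y_{n+1}/y_n = 1 + z(1+2/3z) = 1 + z + 2/3z²
  Hence R(z) = 1 + z + 2/3z².

Solve |R(x)|<1 on ℝ⁻.
x=-1.66: |R|=1.1771
R=1: x+2/3x²=0 ⇒ x=−3/2=-1.5000; min R=1−1/(4·2/3)=0.6250>−1
Confirm numerically:
  x=-1.415: |R|=0.91982 <1
  x=-0.842: |R|=0.63064 <1
  x=-0.607: |R|=0.63863 <1
  x=-1.939: |R|=1.56748 >1
  x=-1.930: |R|=1.55327 >1
  x=-1.632: |R|=1.14362 >1
Interval (-1.5000, 0).

z* = -1.5000.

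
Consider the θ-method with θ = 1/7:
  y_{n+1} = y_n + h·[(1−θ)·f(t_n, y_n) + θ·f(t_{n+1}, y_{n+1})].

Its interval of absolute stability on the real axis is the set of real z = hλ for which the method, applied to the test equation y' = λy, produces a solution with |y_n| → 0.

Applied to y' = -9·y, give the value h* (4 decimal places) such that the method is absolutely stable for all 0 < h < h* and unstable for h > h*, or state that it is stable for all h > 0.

(-2.8000,0); λ=-9 ⇒ h* = (14/5)/9 = 0.3111.

On y'=λy, z=hλ:
  y_{n+1} = y_n + z·[6/7·y_n + 1/7·y_{n+1}] ⇒ (1 − 1/7z)y_{n+1} = (1 + 6/7z)y_n
  Hence R(z) = (1 + 6/7z)/(1 − 1/7z).

Need |R(x)|<1, x<0.
x=-1.68: |R|=0.3548
R=−1: 1+6/7x = −1+1/7x ⇒ -5/7x=2 ⇒ x=2/(-5/7)=-2.8000
Confirm numerically:
  x=-1.792: |R|=0.42675 <1
  x=-1.210: |R|=0.03167 <1
  x=-1.177: |R|=0.00758 <1
  x=-3.187: |R|=1.18995 >1
  x=-3.155: |R|=1.17479 >1
  x=-2.938: |R|=1.06943 >1
So |R|<1 on (-2.8000, 0).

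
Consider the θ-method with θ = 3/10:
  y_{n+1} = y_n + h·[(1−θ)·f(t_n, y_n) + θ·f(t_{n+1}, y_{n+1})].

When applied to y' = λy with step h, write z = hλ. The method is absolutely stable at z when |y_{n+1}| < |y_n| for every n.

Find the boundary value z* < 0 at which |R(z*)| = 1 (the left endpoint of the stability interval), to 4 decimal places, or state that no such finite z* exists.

left endpoint -5.0000.

Test eqn y'=λy, z=hλ:
  y_{n+1} = y_n + z·[7/10·y_n + 3/10·y_{n+1}] ⇒ (1 − 3/10z)y_{n+1} = (1 + 7/10z)y_n
  R(z) = (1 + 7/10z)/(1 − 3/10z).

Boundary: |R(x)|=1, x<0.
x=-1.47: |R|=0.0201
R=−1: 1+7/10x = −1+3/10x ⇒ -2/5x=2 ⇒ x=2/(-2/5)=-5.0000
Confirm numerically:
  x=-4.688: |R|=0.94814 <1
  x=-3.950: |R|=0.80778 <1
  x=-3.320: |R|=0.66333 <1
  x=-5.456: |R|=1.06917 >1
  x=-5.237: |R|=1.03687 >1
  x=-5.188: |R|=1.02942 >1
Stable set (-5.0000, 0).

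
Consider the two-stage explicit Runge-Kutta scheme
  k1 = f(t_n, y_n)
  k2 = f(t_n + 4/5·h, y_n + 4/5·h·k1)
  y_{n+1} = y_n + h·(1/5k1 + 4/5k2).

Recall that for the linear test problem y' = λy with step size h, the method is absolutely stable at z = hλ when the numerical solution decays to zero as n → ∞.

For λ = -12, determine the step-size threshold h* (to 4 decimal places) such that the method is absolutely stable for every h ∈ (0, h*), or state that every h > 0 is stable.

(-1.5625,0); λ=-12 ⇒ h* = (25/16)/12 = 0.1302.

Test eqn y'=λy, z=hλ:
  k1=λy_n ⇒ h·k1=z·y_n;  k2=λ(1+4/5z)y_n ⇒ h·k2=z(1+4/5z)y_n
  y_{n+1}/y_n = 1 + 1/5z + 4/5z(1+4/5z) = 1 + z + 16/25z²
  R(z) = 1 + z + 16/25z².

Solve |R(x)|<1 on ℝ⁻.
x=-1.38: |R|=0.8388
R=1: x+16/25x²=0 ⇒ x=−25/16=-1.5625; min R=1−1/(4·16/25)=0.6094>−1
Confirm numerically:
  x=-1.284: |R|=0.77114 <1
  x=-1.053: |R|=0.65664 <1
  x=-0.857: |R|=0.61305 <1
  x=-2.022: |R|=1.59463 >1
  x=-1.919: |R|=1.43784 >1
So |R|<1 on (-1.5625, 0).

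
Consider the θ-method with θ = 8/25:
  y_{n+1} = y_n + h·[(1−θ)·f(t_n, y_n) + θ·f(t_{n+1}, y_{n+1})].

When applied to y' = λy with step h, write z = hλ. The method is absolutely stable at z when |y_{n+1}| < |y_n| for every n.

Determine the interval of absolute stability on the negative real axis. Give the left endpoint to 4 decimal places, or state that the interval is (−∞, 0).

With y'=λy (z=hλ):
  y_{n+1} = y_n + z·[17/25·y_n + 8/25·y_{n+1}] ⇒ (1 − 8/25z)y_{n+1} = (1 + 17/25z)y_n
  ⇒ R(z) = (1 + 17/25z)/(1 − 8/25z).

Solve |R(x)|<1 on ℝ⁻.
x=-1.13: |R|=0.1701
R=−1: 1+17/25x = −1+8/25x ⇒ -9/25x=2 ⇒ x=2/(-9/25)=-5.5556
Confirm numerically:
  x=-3.098: |R|=0.55572 <1
  x=-3.063: |R|=0.54684 <1
  x=-2.780: |R|=0.47121 <1
  x=-6.132: |R|=1.07006 >1
  x=-5.951: |R|=1.04902 >1
  x=-5.858: |R|=1.03788 >1
Interval (-5.5556, 0).

z∈(-5.5556,0).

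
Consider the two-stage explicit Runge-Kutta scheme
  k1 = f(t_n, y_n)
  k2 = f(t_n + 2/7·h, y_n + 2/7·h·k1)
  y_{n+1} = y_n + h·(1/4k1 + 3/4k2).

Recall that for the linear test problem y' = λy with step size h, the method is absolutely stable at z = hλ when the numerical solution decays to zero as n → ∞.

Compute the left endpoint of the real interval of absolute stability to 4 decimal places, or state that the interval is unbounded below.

z* = -4.6667.

Test eqn y'=λy, z=hλ:
  k1=λy_n ⇒ h·k1=z·y_n;  k2=λ(1+2/7z)y_n ⇒ h·k2=z(1+2/7z)y_n
  y_{n+1}/y_n = 1 + 1/4z + 3/4z(1+2/7z) = 1 + z + 3/14z²
  ⇒ R(z) = 1 + z + 3/14z².

Boundary: |R(x)|=1, x<0.
x=-1.33: |R|=0.0490
R=1: x+3/14x²=0 ⇒ x=−14/3=-4.6667; min R=1−1/(4·3/14)=-0.1667>−1
Confirm numerically:
  x=-4.466: |R|=0.80796 <1
  x=-3.836: |R|=0.31719 <1
  x=-2.618: |R|=0.14930 <1
  x=-5.076: |R|=1.44524 >1
  x=-4.768: |R|=1.10353 >1
Stable set (-4.6667, 0).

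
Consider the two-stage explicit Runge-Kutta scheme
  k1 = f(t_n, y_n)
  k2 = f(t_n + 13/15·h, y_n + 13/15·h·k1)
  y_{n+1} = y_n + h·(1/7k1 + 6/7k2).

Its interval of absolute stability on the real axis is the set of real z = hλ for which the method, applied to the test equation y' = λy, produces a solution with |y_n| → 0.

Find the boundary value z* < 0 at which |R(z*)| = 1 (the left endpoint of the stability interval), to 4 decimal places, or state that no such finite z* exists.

z* = -1.3462.

With y'=λy (z=hλ):
  k1=λy_n ⇒ h·k1=z·y_n;  k2=λ(1+13/15z)y_n ⇒ h·k2=z(1+13/15z)y_n
  y_{n+1}/y_n = 1 + 1/7z + 6/7z(1+13/15z) = 1 + z + 26/35z²
  so R(z) = 1 + z + 26/35z².

Need |R(x)|<1, x<0.
x=-1.24: |R|=0.9022
R=1: x+26/35x²=0 ⇒ x=−35/26=-1.3462; min R=1−1/(4·26/35)=0.6635>−1
Confirm numerically:
  x=-1.252: |R|=0.91243 <1
  x=-1.203: |R|=0.87207 <1
  x=-0.607: |R|=0.66670 <1
  x=-1.812: |R|=1.62706 >1
  x=-1.644: |R|=1.36375 >1
So |R|<1 on (-1.3462, 0).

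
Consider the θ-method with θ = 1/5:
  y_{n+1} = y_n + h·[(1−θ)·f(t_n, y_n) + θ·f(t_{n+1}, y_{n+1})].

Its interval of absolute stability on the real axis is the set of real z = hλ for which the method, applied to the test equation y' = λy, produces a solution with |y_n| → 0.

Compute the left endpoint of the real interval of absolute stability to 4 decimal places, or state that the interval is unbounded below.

Set f=λy, z=hλ:
  y_{n+1} = y_n + z·[4/5·y_n + 1/5·y_{n+1}] ⇒ (1 − 1/5z)y_{n+1} = (1 + 4/5z)y_n
  ⇒ R(z) = (1 + 4/5z)/(1 − 1/5z).

Solve |R(x)|<1 on ℝ⁻.
x=-0.66: |R|=0.4170
R=−1: 1+4/5x = −1+1/5x ⇒ -3/5x=2 ⇒ x=2/(-3/5)=-3.3333
Confirm numerically:
  x=-2.341: |R|=0.59447 <1
  x=-1.895: |R|=0.37418 <1
  x=-1.573: |R|=0.19656 <1
  x=-1.380: |R|=0.08150 <1
  x=-3.686: |R|=1.12181 >1
  x=-3.657: |R|=1.11216 >1
  x=-3.430: |R|=1.03440 >1
Stable set (-3.3333, 0).

z* = -3.3333.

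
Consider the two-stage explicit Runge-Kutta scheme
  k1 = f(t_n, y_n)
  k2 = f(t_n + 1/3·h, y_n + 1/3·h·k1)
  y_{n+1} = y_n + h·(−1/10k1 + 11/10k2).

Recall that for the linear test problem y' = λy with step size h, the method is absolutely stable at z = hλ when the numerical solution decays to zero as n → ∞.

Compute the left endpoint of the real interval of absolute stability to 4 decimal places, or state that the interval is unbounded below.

left endpoint -2.7273.

On y'=λy, z=hλ:
  k1=λy_n ⇒ h·k1=z·y_n;  k2=λ(1+1/3z)y_n ⇒ h·k2=z(1+1/3z)y_n
  y_{n+1}/y_n = 1 − 1/10z + 11/10z(1+1/3z) = 1 + z + 11/30z²
  so R(z) = 1 + z + 11/30z².

Solve |R(x)|<1 on ℝ⁻.
x=-1.34: |R|=0.3184
R=1: x+11/30x²=0 ⇒ x=−30/11=-2.7273; min R=1−1/(4·11/30)=0.3182>−1
Confirm numerically:
  x=-2.605: |R|=0.88321 <1
  x=-2.501: |R|=0.79250 <1
  x=-1.183: |R|=0.33015 <1
  x=-3.216: |R|=1.57631 >1
  x=-2.836: |R|=1.11306 >1
  x=-2.775: |R|=1.04856 >1
Stable set (-2.7273, 0).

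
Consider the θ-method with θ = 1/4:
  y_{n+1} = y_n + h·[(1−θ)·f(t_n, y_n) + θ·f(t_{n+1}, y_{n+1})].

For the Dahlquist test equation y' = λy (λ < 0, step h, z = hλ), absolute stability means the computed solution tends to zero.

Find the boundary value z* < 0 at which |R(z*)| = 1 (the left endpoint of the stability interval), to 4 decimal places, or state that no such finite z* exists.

Set f=λy, z=hλ:
  y_{n+1} = y_n + z·[3/4·y_n + 1/4·y_{n+1}] ⇒ (1 − 1/4z)y_{n+1} = (1 + 3/4z)y_n
  ⇒ R(z) = (1 + 3/4z)/(1 − 1/4z).

Boundary: |R(x)|=1, x<0.
x=-0.81: |R|=0.3264
R=−1: 1+3/4x = −1+1/4x ⇒ -1/2x=2 ⇒ x=2/(-1/2)=-4.0000
Confirm numerically:
  x=-3.723: |R|=0.92827 <1
  x=-2.750: |R|=0.62963 <1
  x=-2.062: |R|=0.36061 <1
  x=-4.078: |R|=1.01931 >1
  x=-4.027: |R|=1.00673 >1
So |R|<1 on (-4.0000, 0).

z* = -4.0000.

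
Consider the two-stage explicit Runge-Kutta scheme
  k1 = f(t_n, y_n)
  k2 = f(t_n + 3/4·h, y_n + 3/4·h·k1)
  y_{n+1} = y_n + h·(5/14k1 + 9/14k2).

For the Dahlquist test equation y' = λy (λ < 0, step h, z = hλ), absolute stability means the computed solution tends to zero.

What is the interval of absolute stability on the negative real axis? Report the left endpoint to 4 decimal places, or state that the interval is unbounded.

z∈(-2.0741,0).

Set f=λy, z=hλ:
  k1=λy_n ⇒ h·k1=z·y_n;  k2=λ(1+3/4z)y_n ⇒ h·k2=z(1+3/4z)y_n
  y_{n+1}/y_n = 1 + 5/14z + 9/14z(1+3/4z) = 1 + z + 27/56z²
  R(z) = 1 + z + 27/56z².

Boundary: |R(x)|=1, x<0.
x=-0.9: |R|=0.4905
R=1: x+27/56x²=0 ⇒ x=−56/27=-2.0741; min R=1−1/(4·27/56)=0.4815>−1
Confirm numerically:
  x=-1.963: |R|=0.89487 <1
  x=-1.561: |R|=0.61385 <1
  x=-1.427: |R|=0.55480 <1
  x=-1.217: |R|=0.49710 <1
  x=-2.599: |R|=1.65778 >1
  x=-2.141: |R|=1.06909 >1
So |R|<1 on (-2.0741, 0).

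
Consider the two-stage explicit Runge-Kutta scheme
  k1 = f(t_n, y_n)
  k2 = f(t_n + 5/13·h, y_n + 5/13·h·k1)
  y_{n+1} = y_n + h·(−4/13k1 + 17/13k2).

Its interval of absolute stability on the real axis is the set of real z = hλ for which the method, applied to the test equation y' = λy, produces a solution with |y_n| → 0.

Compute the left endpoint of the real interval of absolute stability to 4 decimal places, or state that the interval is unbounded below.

z* = -1.9882.

Set f=λy, z=hλ:
  k1=λy_n ⇒ h·k1=z·y_n;  k2=λ(1+5/13z)y_n ⇒ h·k2=z(1+5/13z)y_n
  y_{n+1}/y_n = 1 − 4/13z + 17/13z(1+5/13z) = 1 + z + 85/169z²
  R(z) = 1 + z + 85/169z².

Need |R(x)|<1, x<0.
x=-0.51: |R|=0.6208
R=1: x+85/169x²=0 ⇒ x=−169/85=-1.9882; min R=1−1/(4·85/169)=0.5029>−1
Confirm numerically:
  x=-1.744: |R|=0.78577 <1
  x=-1.271: |R|=0.54150 <1
  x=-1.117: |R|=0.51054 <1
  x=-0.810: |R|=0.51999 <1
  x=-2.392: |R|=1.48576 >1
  x=-2.290: |R|=1.34757 >1
  x=-2.200: |R|=1.23432 >1
Stable set (-1.9882, 0).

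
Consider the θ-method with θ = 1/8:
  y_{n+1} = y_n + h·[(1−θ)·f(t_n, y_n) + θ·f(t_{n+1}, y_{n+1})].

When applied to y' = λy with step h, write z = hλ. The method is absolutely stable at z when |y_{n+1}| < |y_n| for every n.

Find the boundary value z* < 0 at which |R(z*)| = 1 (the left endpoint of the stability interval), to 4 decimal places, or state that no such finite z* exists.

Set f=λy, z=hλ:
  y_{n+1} = y_n + z·[7/8·y_n + 1/8·y_{n+1}] ⇒ (1 − 1/8z)y_{n+1} = (1 + 7/8z)y_n
  Hence R(z) = (1 + 7/8z)/(1 − 1/8z).

Find x<0 with |R(x)|<1.
x=-0.73: |R|=0.3310
R=−1: 1+7/8x = −1+1/8x ⇒ -3/4x=2 ⇒ x=2/(-3/4)=-2.6667
Confirm numerically:
  x=-2.520: |R|=0.91635 <1
  x=-1.938: |R|=0.56007 <1
  x=-1.154: |R|=0.00852 <1
  x=-3.085: |R|=1.22643 >1
  x=-3.031: |R|=1.19817 >1
Interval (-2.6667, 0).

left endpoint -2.6667.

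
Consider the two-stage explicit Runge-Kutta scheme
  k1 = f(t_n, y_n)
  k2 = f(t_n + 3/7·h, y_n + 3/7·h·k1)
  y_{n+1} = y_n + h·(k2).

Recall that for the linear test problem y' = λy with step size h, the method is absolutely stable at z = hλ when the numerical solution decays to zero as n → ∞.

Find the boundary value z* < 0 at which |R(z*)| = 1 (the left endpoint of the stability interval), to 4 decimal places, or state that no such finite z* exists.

z* = -2.3333.

With y'=λy (z=hλ):
  k1=λy_n ⇒ h·k1=z·y_n;  k2=λ(1+3/7z)y_n ⇒ h·k2=z(1+3/7z)y_n
  y_{n+1}/y_n = 1 + z(1+3/7z) = 1 + z + 3/7z²
  R(z) = 1 + z + 3/7z².

Solve |R(x)|<1 on ℝ⁻.
x=-1.17: |R|=0.4167
R=1: x+3/7x²=0 ⇒ x=−7/3=-2.3333; min R=1−1/(4·3/7)=0.4167>−1
Confirm numerically:
  x=-1.940: |R|=0.67297 <1
  x=-1.776: |R|=0.57579 <1
  x=-1.210: |R|=0.41747 <1
  x=-1.195: |R|=0.41701 <1
  x=-2.701: |R|=1.42560 >1
  x=-2.649: |R|=1.35837 >1
  x=-2.485: |R|=1.16152 >1
Stable set (-2.3333, 0).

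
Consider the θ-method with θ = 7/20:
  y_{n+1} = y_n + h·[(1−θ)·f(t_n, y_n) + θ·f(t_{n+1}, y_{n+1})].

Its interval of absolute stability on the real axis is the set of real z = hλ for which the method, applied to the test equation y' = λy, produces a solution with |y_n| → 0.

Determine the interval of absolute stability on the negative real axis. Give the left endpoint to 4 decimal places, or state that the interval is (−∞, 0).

With y'=λy (z=hλ):
  y_{n+1} = y_n + z·[13/20·y_n + 7/20·y_{n+1}] ⇒ (1 − 7/20z)y_{n+1} = (1 + 13/20z)y_n
  ⇒ R(z) = (1 + 13/20z)/(1 − 7/20z).

Solve |R(x)|<1 on ℝ⁻.
x=-1.76: |R|=0.0891
R=−1: 1+13/20x = −1+7/20x ⇒ -3/10x=2 ⇒ x=2/(-3/10)=-6.6667
Confirm numerically:
  x=-6.523: |R|=0.98687 <1
  x=-5.787: |R|=0.91277 <1
  x=-2.917: |R|=0.44338 <1
  x=-2.699: |R|=0.38791 <1
  x=-6.908: |R|=1.02118 >1
  x=-6.872: |R|=1.01809 >1
  x=-6.701: |R|=1.00308 >1
Stable set (-6.6667, 0).

z∈(-6.6667,0).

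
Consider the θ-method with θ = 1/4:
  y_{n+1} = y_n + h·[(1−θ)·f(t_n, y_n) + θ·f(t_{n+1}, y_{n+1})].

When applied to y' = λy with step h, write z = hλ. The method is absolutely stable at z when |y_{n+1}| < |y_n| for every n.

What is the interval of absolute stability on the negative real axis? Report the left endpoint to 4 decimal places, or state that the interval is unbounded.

(-4.0000, 0).

Test eqn y'=λy, z=hλ:
  y_{n+1} = y_n + z·[3/4·y_n + 1/4·y_{n+1}] ⇒ (1 − 1/4z)y_{n+1} = (1 + 3/4z)y_n
  so R(z) = (1 + 3/4z)/(1 − 1/4z).

Solve |R(x)|<1 on ℝ⁻.
x=-0.44: |R|=0.6036
R=−1: 1+3/4x = −1+1/4x ⇒ -1/2x=2 ⇒ x=2/(-1/2)=-4.0000
Confirm numerically:
  x=-3.404: |R|=0.83901 <1
  x=-2.797: |R|=0.64602 <1
  x=-2.468: |R|=0.52628 <1
  x=-1.675: |R|=0.18062 <1
  x=-4.176: |R|=1.04305 >1
  x=-4.139: |R|=1.03416 >1
Stable set (-4.0000, 0).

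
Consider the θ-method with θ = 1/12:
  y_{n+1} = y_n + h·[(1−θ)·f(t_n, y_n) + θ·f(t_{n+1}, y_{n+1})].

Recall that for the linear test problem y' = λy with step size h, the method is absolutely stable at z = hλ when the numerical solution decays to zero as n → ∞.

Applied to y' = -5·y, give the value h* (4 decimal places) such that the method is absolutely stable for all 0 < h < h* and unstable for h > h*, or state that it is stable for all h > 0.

(-2.4000,0); λ=-5 ⇒ h* = (12/5)/5 = 0.4800.

Test eqn y'=λy, z=hλ:
  y_{n+1} = y_n + z·[11/12·y_n + 1/12·y_{n+1}] ⇒ (1 − 1/12z)y_{n+1} = (1 + 11/12z)y_n
  ⇒ R(z) = (1 + 11/12z)/(1 − 1/12z).

Find x<0 with |R(x)|<1.
x=-1.58: |R|=0.3962
R=−1: 1+11/12x = −1+1/12x ⇒ -5/6x=2 ⇒ x=2/(-5/6)=-2.4000
Confirm numerically:
  x=-1.478: |R|=0.31592 <1
  x=-1.355: |R|=0.21752 <1
  x=-1.332: |R|=0.19892 <1
  x=-2.672: |R|=1.18539 >1
  x=-2.561: |R|=1.11057 >1
  x=-2.502: |R|=1.07034 >1
Interval (-2.4000, 0).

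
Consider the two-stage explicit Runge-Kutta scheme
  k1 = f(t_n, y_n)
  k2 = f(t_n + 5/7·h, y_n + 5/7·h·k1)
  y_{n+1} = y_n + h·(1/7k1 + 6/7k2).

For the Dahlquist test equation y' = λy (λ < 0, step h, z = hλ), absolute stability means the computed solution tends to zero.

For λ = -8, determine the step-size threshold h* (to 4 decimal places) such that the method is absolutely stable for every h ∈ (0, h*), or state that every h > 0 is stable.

Test eqn y'=λy, z=hλ:
  k1=λy_n ⇒ h·k1=z·y_n;  k2=λ(1+5/7z)y_n ⇒ h·k2=z(1+5/7z)y_n
  y_{n+1}/y_n = 1 + 1/7z + 6/7z(1+5/7z) = 1 + z + 30/49z²
  R(z) = 1 + z + 30/49z².

Solve |R(x)|<1 on ℝ⁻.
x=-1.39: |R|=0.7929
R=1: x+30/49x²=0 ⇒ x=−49/30=-1.6333; min R=1−1/(4·30/49)=0.5917>−1
Confirm numerically:
  x=-1.353: |R|=0.76778 <1
  x=-1.143: |R|=0.65687 <1
  x=-1.056: |R|=0.62674 <1
  x=-2.197: |R|=1.75819 >1
  x=-1.707: |R|=1.07699 >1
Interval (-1.6333, 0).

(-1.6333,0); λ=-8 ⇒ h* = (49/30)/8 = 0.2042.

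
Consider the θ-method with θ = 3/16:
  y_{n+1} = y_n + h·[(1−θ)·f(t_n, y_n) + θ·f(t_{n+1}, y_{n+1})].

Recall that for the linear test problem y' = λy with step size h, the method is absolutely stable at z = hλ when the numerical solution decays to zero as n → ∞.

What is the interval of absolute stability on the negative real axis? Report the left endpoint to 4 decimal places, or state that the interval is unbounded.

(-3.2000, 0).

Set f=λy, z=hλ:
  y_{n+1} = y_n + z·[13/16·y_n + 3/16·y_{n+1}] ⇒ (1 − 3/16z)y_{n+1} = (1 + 13/16z)y_n
  R(z) = (1 + 13/16z)/(1 − 3/16z).

Need |R(x)|<1, x<0.
x=-0.96: |R|=0.1864
R=−1: 1+13/16x = −1+3/16x ⇒ -5/8x=2 ⇒ x=2/(-5/8)=-3.2000
Confirm numerically:
  x=-2.818: |R|=0.84379 <1
  x=-2.637: |R|=0.76454 <1
  x=-2.591: |R|=0.74383 <1
  x=-1.645: |R|=0.25722 <1
  x=-3.654: |R|=1.16839 >1
  x=-3.428: |R|=1.08674 >1
So |R|<1 on (-3.2000, 0).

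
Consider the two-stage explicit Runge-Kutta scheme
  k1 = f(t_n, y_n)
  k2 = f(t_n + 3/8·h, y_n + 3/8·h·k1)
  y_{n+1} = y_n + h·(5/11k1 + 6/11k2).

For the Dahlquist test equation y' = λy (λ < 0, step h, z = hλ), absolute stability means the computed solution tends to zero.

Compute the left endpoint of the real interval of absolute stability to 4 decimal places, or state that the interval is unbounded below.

left endpoint -4.8889.

With y'=λy (z=hλ):
  k1=λy_n ⇒ h·k1=z·y_n;  k2=λ(1+3/8z)y_n ⇒ h·k2=z(1+3/8z)y_n
  y_{n+1}/y_n = 1 + 5/11z + 6/11z(1+3/8z) = 1 + z + 9/44z²
  ⇒ R(z) = 1 + z + 9/44z².

Find x<0 with |R(x)|<1.
x=-0.36: |R|=0.6665
R=1: x+9/44x²=0 ⇒ x=−44/9=-4.8889; min R=1−1/(4·9/44)=-0.2222>−1
Confirm numerically:
  x=-4.758: |R|=0.87262 <1
  x=-3.876: |R|=0.19696 <1
  x=-3.733: |R|=0.11740 <1
  x=-3.170: |R|=0.11454 <1
  x=-5.429: |R|=1.59978 >1
  x=-4.956: |R|=1.06803 >1
Interval (-4.8889, 0).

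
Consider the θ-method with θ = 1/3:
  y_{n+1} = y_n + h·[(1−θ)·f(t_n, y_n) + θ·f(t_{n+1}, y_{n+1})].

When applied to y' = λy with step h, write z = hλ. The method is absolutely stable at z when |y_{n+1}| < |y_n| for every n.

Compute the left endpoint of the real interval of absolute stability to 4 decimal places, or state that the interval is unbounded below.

Test eqn y'=λy, z=hλ:
  y_{n+1} = y_n + z·[2/3·y_n + 1/3·y_{n+1}] ⇒ (1 − 1/3z)y_{n+1} = (1 + 2/3z)y_n
  Hence R(z) = (1 + 2/3z)/(1 − 1/3z).

Need |R(x)|<1, x<0.
x=-0.75: |R|=0.4000
R=−1: 1+2/3x = −1+1/3x ⇒ -1/3x=2 ⇒ x=2/(-1/3)=-6.0000
Confirm numerically:
  x=-4.988: |R|=0.87331 <1
  x=-4.935: |R|=0.86578 <1
  x=-3.997: |R|=0.71373 <1
  x=-6.600: |R|=1.06250 >1
  x=-6.490: |R|=1.05163 >1
  x=-6.212: |R|=1.02301 >1
Interval (-6.0000, 0).

left endpoint -6.0000.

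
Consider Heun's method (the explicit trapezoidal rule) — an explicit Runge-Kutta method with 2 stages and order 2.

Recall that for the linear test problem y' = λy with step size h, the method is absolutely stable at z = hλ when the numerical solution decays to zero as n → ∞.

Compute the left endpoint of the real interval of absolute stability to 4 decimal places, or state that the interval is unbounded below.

On y'=λy, z=hλ:
  order 2, 2-stage ⇒ R(z)=1+z+z^2/2
  (e.g. R(-1.28)=0.53920, |R|=0.53920)

Need |R(x)|<1, x<0.
x=-1.28: |R|=0.5392
|R(-2.22)|=1.2442 |R(-1.77)|=0.7964 |R(-1.02)|=0.5002
Bisect:
  x_lo=-2.6941 |R|=1.9350  x_hi=-0.2481 |R|=0.7827
  mid=-1.47110 |R|=0.61097 →hi
  mid=-2.08260 |R|=1.08601 →lo
  mid=-1.77685 |R|=0.80175 →hi
  mid=-1.92972 |R|=0.93219 →hi
  mid=-2.00616 |R|=1.00618 →lo
  mid=-1.96794 |R|=0.96845 →hi
  mid=-1.98705 |R|=0.98713 →hi
  mid=-1.99660 |R|=0.99661 →hi
  mid=-2.00138 |R|=1.00138 →lo
  ...
  [-2.00004,-1.99989] ⇒ x*=-2.0000
Stable set (-2.0000, 0).

left endpoint -2.0000.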